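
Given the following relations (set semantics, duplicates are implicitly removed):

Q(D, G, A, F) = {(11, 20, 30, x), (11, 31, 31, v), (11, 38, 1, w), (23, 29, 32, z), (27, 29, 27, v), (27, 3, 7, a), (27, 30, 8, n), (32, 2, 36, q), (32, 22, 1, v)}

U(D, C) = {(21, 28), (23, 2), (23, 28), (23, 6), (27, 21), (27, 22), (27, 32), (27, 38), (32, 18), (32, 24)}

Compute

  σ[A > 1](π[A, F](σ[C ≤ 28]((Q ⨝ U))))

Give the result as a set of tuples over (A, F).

Joining Q and U on D yields {(23, 29, 32, z, 2), (23, 29, 32, z, 28), (23, 29, 32, z, 6), (27, 29, 27, v, 21), (27, 29, 27, v, 22), (27, 29, 27, v, 32), (27, 29, 27, v, 38), (27, 3, 7, a, 21), (27, 3, 7, a, 22), (27, 3, 7, a, 32), (27, 3, 7, a, 38), (27, 30, 8, n, 21), (27, 30, 8, n, 22), (27, 30, 8, n, 32), (27, 30, 8, n, 38), (32, 2, 36, q, 18), (32, 2, 36, q, 24), (32, 22, 1, v, 18), (32, 22, 1, v, 24)}.
Selection C ≤ 28: {(23, 29, 32, z, 2), (23, 29, 32, z, 28), (23, 29, 32, z, 6), (27, 29, 27, v, 21), (27, 29, 27, v, 22), (27, 3, 7, a, 21), (27, 3, 7, a, 22), (27, 30, 8, n, 21), (27, 30, 8, n, 22), (32, 2, 36, q, 18), (32, 2, 36, q, 24), (32, 22, 1, v, 18), (32, 22, 1, v, 24)}
Keep only column(s) A, F (7 duplicate(s) eliminated): {(1, v), (27, v), (32, z), (36, q), (7, a), (8, n)}
Selection A > 1: {(27, v), (32, z), (36, q), (7, a), (8, n)}

{(27, v), (32, z), (36, q), (7, a), (8, n)}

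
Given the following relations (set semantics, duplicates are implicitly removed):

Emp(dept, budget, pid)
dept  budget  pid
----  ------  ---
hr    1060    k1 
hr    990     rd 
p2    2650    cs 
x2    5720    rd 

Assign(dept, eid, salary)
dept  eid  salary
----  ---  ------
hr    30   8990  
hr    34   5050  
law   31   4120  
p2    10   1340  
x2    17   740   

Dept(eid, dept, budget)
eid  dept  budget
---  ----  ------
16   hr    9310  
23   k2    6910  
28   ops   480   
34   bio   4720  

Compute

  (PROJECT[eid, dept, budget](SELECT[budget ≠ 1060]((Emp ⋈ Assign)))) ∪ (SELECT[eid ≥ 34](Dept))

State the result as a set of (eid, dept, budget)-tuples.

Joining Emp and Assign on dept yields {(hr, 1060, k1, 30, 8990), (hr, 1060, k1, 34, 5050), (hr, 990, rd, 30, 8990), (hr, 990, rd, 34, 5050), (p2, 2650, cs, 10, 1340), (x2, 5720, rd, 17, 740)}.
Selection budget ≠ 1060: {(hr, 990, rd, 30, 8990), (hr, 990, rd, 34, 5050), (p2, 2650, cs, 10, 1340), (x2, 5720, rd, 17, 740)}
π_{eid, dept, budget} gives {(10, p2, 2650), (17, x2, 5720), (30, hr, 990), (34, hr, 990)}.
Selection eid ≥ 34: {(34, bio, 4720)}
Set union of the two operands is {(10, p2, 2650), (17, x2, 5720), (30, hr, 990), (34, bio, 4720), (34, hr, 990)}.

{(10, p2, 2650), (17, x2, 5720), (30, hr, 990), (34, bio, 4720), (34, hr, 990)}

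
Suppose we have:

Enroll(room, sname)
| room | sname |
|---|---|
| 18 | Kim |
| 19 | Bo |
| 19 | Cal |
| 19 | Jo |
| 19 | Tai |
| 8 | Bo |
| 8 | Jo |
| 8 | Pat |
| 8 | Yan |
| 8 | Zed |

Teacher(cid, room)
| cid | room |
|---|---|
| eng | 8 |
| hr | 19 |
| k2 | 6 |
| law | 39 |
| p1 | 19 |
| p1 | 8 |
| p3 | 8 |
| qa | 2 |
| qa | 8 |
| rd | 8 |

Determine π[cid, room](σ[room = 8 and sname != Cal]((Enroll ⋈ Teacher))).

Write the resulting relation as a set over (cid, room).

{(eng, 8), (p1, 8), (p3, 8), (qa, 8), (rd, 8)}

Enroll ⋈ Teacher (natural join on room): {(19, Bo, hr), (19, Bo, p1), (19, Cal, hr), (19, Cal, p1), (19, Jo, hr), (19, Jo, p1), (19, Tai, hr), (19, Tai, p1), (8, Bo, eng), (8, Bo, p1), (8, Bo, p3), (8, Bo, qa), (8, Bo, rd), (8, Jo, eng), (8, Jo, p1), (8, Jo, p3), (8, Jo, qa), (8, Jo, rd), (8, Pat, eng), (8, Pat, p1), (8, Pat, p3), (8, Pat, qa), (8, Pat, rd), (8, Yan, eng), (8, Yan, p1), (8, Yan, p3), (8, Yan, qa), (8, Yan, rd), (8, Zed, eng), (8, Zed, p1), (8, Zed, p3), (8, Zed, qa), (8, Zed, rd)}
σ[room = 8 and sname != Cal]: keep tuples satisfying room = 8 and sname != Cal → {(8, Bo, eng), (8, Bo, p1), (8, Bo, p3), (8, Bo, qa), (8, Bo, rd), (8, Jo, eng), (8, Jo, p1), (8, Jo, p3), (8, Jo, qa), (8, Jo, rd), (8, Pat, eng), (8, Pat, p1), (8, Pat, p3), (8, Pat, qa), (8, Pat, rd), (8, Yan, eng), (8, Yan, p1), (8, Yan, p3), (8, Yan, qa), (8, Yan, rd), (8, Zed, eng), (8, Zed, p1), (8, Zed, p3), (8, Zed, qa), (8, Zed, rd)}
π[cid, room]: project onto (cid, room) (20 duplicate(s) eliminated) → {(eng, 8), (p1, 8), (p3, 8), (qa, 8), (rd, 8)}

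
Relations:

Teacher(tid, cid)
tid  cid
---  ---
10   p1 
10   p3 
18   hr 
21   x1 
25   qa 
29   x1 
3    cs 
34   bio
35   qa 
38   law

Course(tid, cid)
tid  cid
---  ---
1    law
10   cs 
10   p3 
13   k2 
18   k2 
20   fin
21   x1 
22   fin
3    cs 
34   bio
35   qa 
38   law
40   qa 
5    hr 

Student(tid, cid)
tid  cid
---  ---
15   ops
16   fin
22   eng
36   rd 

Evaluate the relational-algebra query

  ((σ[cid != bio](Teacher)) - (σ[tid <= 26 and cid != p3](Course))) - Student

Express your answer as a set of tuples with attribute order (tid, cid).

{(10, p1), (10, p3), (18, hr), (25, qa), (29, x1), (35, qa), (38, law)}

Filtering on cid != bio leaves {(10, p1), (10, p3), (18, hr), (21, x1), (25, qa), (29, x1), (3, cs), (35, qa), (38, law)}.
Filtering on tid <= 26 and cid != p3 leaves {(1, law), (10, cs), (13, k2), (18, k2), (20, fin), (21, x1), (22, fin), (3, cs), (5, hr)}.
Set difference of the two operands is {(10, p1), (10, p3), (18, hr), (25, qa), (29, x1), (35, qa), (38, law)}.
Set difference of the two operands is {(10, p1), (10, p3), (18, hr), (25, qa), (29, x1), (35, qa), (38, law)}.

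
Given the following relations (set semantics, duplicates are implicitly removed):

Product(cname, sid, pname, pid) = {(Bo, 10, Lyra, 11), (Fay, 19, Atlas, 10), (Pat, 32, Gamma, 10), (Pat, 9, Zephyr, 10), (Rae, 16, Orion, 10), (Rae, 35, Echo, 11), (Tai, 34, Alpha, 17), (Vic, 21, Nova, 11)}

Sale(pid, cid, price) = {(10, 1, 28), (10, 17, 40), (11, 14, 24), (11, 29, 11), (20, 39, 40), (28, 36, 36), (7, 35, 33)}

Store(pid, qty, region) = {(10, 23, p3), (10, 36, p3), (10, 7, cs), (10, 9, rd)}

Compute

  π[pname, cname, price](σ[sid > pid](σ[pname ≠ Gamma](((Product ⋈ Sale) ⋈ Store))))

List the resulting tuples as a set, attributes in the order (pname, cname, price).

{(Atlas, Fay, 28), (Atlas, Fay, 40), (Orion, Rae, 28), (Orion, Rae, 40)}

Product ⋈ Sale (natural join on pid): {(Bo, 10, Lyra, 11, 14, 24), (Bo, 10, Lyra, 11, 29, 11), (Fay, 19, Atlas, 10, 1, 28), (Fay, 19, Atlas, 10, 17, 40), (Pat, 32, Gamma, 10, 1, 28), (Pat, 32, Gamma, 10, 17, 40), (Pat, 9, Zephyr, 10, 1, 28), (Pat, 9, Zephyr, 10, 17, 40), (Rae, 16, Orion, 10, 1, 28), (Rae, 16, Orion, 10, 17, 40), (Rae, 35, Echo, 11, 14, 24), (Rae, 35, Echo, 11, 29, 11), (Vic, 21, Nova, 11, 14, 24), (Vic, 21, Nova, 11, 29, 11)}
(Product ⋈ Sale) ⋈ Store (natural join on pid): {(Fay, 19, Atlas, 10, 1, 28, 23, p3), (Fay, 19, Atlas, 10, 1, 28, 36, p3), (Fay, 19, Atlas, 10, 1, 28, 7, cs), (Fay, 19, Atlas, 10, 1, 28, 9, rd), (Fay, 19, Atlas, 10, 17, 40, 23, p3), (Fay, 19, Atlas, 10, 17, 40, 36, p3), (Fay, 19, Atlas, 10, 17, 40, 7, cs), (Fay, 19, Atlas, 10, 17, 40, 9, rd), (Pat, 32, Gamma, 10, 1, 28, 23, p3), (Pat, 32, Gamma, 10, 1, 28, 36, p3), (Pat, 32, Gamma, 10, 1, 28, 7, cs), (Pat, 32, Gamma, 10, 1, 28, 9, rd), (Pat, 32, Gamma, 10, 17, 40, 23, p3), (Pat, 32, Gamma, 10, 17, 40, 36, p3), (Pat, 32, Gamma, 10, 17, 40, 7, cs), (Pat, 32, Gamma, 10, 17, 40, 9, rd), (Pat, 9, Zephyr, 10, 1, 28, 23, p3), (Pat, 9, Zephyr, 10, 1, 28, 36, p3), (Pat, 9, Zephyr, 10, 1, 28, 7, cs), (Pat, 9, Zephyr, 10, 1, 28, 9, rd), (Pat, 9, Zephyr, 10, 17, 40, 23, p3), (Pat, 9, Zephyr, 10, 17, 40, 36, p3), (Pat, 9, Zephyr, 10, 17, 40, 7, cs), (Pat, 9, Zephyr, 10, 17, 40, 9, rd), (Rae, 16, Orion, 10, 1, 28, 23, p3), (Rae, 16, Orion, 10, 1, 28, 36, p3), (Rae, 16, Orion, 10, 1, 28, 7, cs), (Rae, 16, Orion, 10, 1, 28, 9, rd), (Rae, 16, Orion, 10, 17, 40, 23, p3), (Rae, 16, Orion, 10, 17, 40, 36, p3), (Rae, 16, Orion, 10, 17, 40, 7, cs), (Rae, 16, Orion, 10, 17, 40, 9, rd)}
Selection pname ≠ Gamma: {(Fay, 19, Atlas, 10, 1, 28, 23, p3), (Fay, 19, Atlas, 10, 1, 28, 36, p3), (Fay, 19, Atlas, 10, 1, 28, 7, cs), (Fay, 19, Atlas, 10, 1, 28, 9, rd), (Fay, 19, Atlas, 10, 17, 40, 23, p3), (Fay, 19, Atlas, 10, 17, 40, 36, p3), (Fay, 19, Atlas, 10, 17, 40, 7, cs), (Fay, 19, Atlas, 10, 17, 40, 9, rd), (Pat, 9, Zephyr, 10, 1, 28, 23, p3), (Pat, 9, Zephyr, 10, 1, 28, 36, p3), (Pat, 9, Zephyr, 10, 1, 28, 7, cs), (Pat, 9, Zephyr, 10, 1, 28, 9, rd), (Pat, 9, Zephyr, 10, 17, 40, 23, p3), (Pat, 9, Zephyr, 10, 17, 40, 36, p3), (Pat, 9, Zephyr, 10, 17, 40, 7, cs), (Pat, 9, Zephyr, 10, 17, 40, 9, rd), (Rae, 16, Orion, 10, 1, 28, 23, p3), (Rae, 16, Orion, 10, 1, 28, 36, p3), (Rae, 16, Orion, 10, 1, 28, 7, cs), (Rae, 16, Orion, 10, 1, 28, 9, rd), (Rae, 16, Orion, 10, 17, 40, 23, p3), (Rae, 16, Orion, 10, 17, 40, 36, p3), (Rae, 16, Orion, 10, 17, 40, 7, cs), (Rae, 16, Orion, 10, 17, 40, 9, rd)}
Selection sid > pid: {(Fay, 19, Atlas, 10, 1, 28, 23, p3), (Fay, 19, Atlas, 10, 1, 28, 36, p3), (Fay, 19, Atlas, 10, 1, 28, 7, cs), (Fay, 19, Atlas, 10, 1, 28, 9, rd), (Fay, 19, Atlas, 10, 17, 40, 23, p3), (Fay, 19, Atlas, 10, 17, 40, 36, p3), (Fay, 19, Atlas, 10, 17, 40, 7, cs), (Fay, 19, Atlas, 10, 17, 40, 9, rd), (Rae, 16, Orion, 10, 1, 28, 23, p3), (Rae, 16, Orion, 10, 1, 28, 36, p3), (Rae, 16, Orion, 10, 1, 28, 7, cs), (Rae, 16, Orion, 10, 1, 28, 9, rd), (Rae, 16, Orion, 10, 17, 40, 23, p3), (Rae, 16, Orion, 10, 17, 40, 36, p3), (Rae, 16, Orion, 10, 17, 40, 7, cs), (Rae, 16, Orion, 10, 17, 40, 9, rd)}
Keep only column(s) pname, cname, price (12 duplicate(s) eliminated): {(Atlas, Fay, 28), (Atlas, Fay, 40), (Orion, Rae, 28), (Orion, Rae, 40)}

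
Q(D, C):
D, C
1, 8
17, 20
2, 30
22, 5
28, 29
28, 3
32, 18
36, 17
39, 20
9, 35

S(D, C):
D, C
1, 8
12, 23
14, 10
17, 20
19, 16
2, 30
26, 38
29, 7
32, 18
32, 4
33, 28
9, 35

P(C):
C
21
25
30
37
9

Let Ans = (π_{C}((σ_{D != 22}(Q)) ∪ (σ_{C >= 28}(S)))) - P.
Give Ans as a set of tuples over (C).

{17, 18, 20, 28, 29, 3, 35, 38, 8}

Selection D != 22: {(1, 8), (17, 20), (2, 30), (28, 29), (28, 3), (32, 18), (36, 17), (39, 20), (9, 35)}
Selection C >= 28: {(2, 30), (26, 38), (33, 28), (9, 35)}
Set union of the two operands is {(1, 8), (17, 20), (2, 30), (26, 38), (28, 29), (28, 3), (32, 18), (33, 28), (36, 17), (39, 20), (9, 35)}.
Keep only column(s) C (1 duplicate(s) eliminated): {17, 18, 20, 28, 29, 3, 30, 35, 38, 8}
Set difference of the two operands is {17, 18, 20, 28, 29, 3, 35, 38, 8}.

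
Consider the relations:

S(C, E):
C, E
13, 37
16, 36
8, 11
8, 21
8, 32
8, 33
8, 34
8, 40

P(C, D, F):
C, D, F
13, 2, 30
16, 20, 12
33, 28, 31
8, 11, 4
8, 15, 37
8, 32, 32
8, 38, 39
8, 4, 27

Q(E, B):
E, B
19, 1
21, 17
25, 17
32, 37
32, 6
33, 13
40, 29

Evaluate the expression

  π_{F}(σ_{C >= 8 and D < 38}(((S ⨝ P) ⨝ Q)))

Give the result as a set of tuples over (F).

Joining S and P on C yields {(13, 37, 2, 30), (16, 36, 20, 12), (8, 11, 11, 4), (8, 11, 15, 37), (8, 11, 32, 32), (8, 11, 38, 39), (8, 11, 4, 27), (8, 21, 11, 4), (8, 21, 15, 37), (8, 21, 32, 32), (8, 21, 38, 39), (8, 21, 4, 27), (8, 32, 11, 4), (8, 32, 15, 37), (8, 32, 32, 32), (8, 32, 38, 39), (8, 32, 4, 27), (8, 33, 11, 4), (8, 33, 15, 37), (8, 33, 32, 32), (8, 33, 38, 39), (8, 33, 4, 27), (8, 34, 11, 4), (8, 34, 15, 37), (8, 34, 32, 32), (8, 34, 38, 39), (8, 34, 4, 27), (8, 40, 11, 4), (8, 40, 15, 37), (8, 40, 32, 32), (8, 40, 38, 39), (8, 40, 4, 27)}.
Joining (S ⨝ P) and Q on E yields {(8, 21, 11, 4, 17), (8, 21, 15, 37, 17), (8, 21, 32, 32, 17), (8, 21, 38, 39, 17), (8, 21, 4, 27, 17), (8, 32, 11, 4, 37), (8, 32, 11, 4, 6), (8, 32, 15, 37, 37), (8, 32, 15, 37, 6), (8, 32, 32, 32, 37), (8, 32, 32, 32, 6), (8, 32, 38, 39, 37), (8, 32, 38, 39, 6), (8, 32, 4, 27, 37), (8, 32, 4, 27, 6), (8, 33, 11, 4, 13), (8, 33, 15, 37, 13), (8, 33, 32, 32, 13), (8, 33, 38, 39, 13), (8, 33, 4, 27, 13), (8, 40, 11, 4, 29), (8, 40, 15, 37, 29), (8, 40, 32, 32, 29), (8, 40, 38, 39, 29), (8, 40, 4, 27, 29)}.
σ[C >= 8 and D < 38]: keep tuples satisfying C >= 8 and D < 38 → {(8, 21, 11, 4, 17), (8, 21, 15, 37, 17), (8, 21, 32, 32, 17), (8, 21, 4, 27, 17), (8, 32, 11, 4, 37), (8, 32, 11, 4, 6), (8, 32, 15, 37, 37), (8, 32, 15, 37, 6), (8, 32, 32, 32, 37), (8, 32, 32, 32, 6), (8, 32, 4, 27, 37), (8, 32, 4, 27, 6), (8, 33, 11, 4, 13), (8, 33, 15, 37, 13), (8, 33, 32, 32, 13), (8, 33, 4, 27, 13), (8, 40, 11, 4, 29), (8, 40, 15, 37, 29), (8, 40, 32, 32, 29), (8, 40, 4, 27, 29)}
π_{F} gives {27, 32, 37, 4} (16 duplicate(s) eliminated).

{27, 32, 37, 4}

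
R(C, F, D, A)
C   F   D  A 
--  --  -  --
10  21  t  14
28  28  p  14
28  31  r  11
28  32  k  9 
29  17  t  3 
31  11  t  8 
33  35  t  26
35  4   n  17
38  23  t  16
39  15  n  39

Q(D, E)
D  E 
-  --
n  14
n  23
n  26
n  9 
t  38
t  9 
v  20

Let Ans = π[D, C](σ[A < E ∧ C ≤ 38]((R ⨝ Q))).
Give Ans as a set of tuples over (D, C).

{(n, 35), (t, 10), (t, 29), (t, 31), (t, 33), (t, 38)}

Natural join on D: {(10, 21, t, 14, 38), (10, 21, t, 14, 9), (29, 17, t, 3, 38), (29, 17, t, 3, 9), (31, 11, t, 8, 38), (31, 11, t, 8, 9), (33, 35, t, 26, 38), (33, 35, t, 26, 9), (35, 4, n, 17, 14), (35, 4, n, 17, 23), (35, 4, n, 17, 26), (35, 4, n, 17, 9), (38, 23, t, 16, 38), (38, 23, t, 16, 9), (39, 15, n, 39, 14), (39, 15, n, 39, 23), (39, 15, n, 39, 26), (39, 15, n, 39, 9)}
σ[A < E ∧ C ≤ 38]: keep tuples satisfying A < E ∧ C ≤ 38 → {(10, 21, t, 14, 38), (29, 17, t, 3, 38), (29, 17, t, 3, 9), (31, 11, t, 8, 38), (31, 11, t, 8, 9), (33, 35, t, 26, 38), (35, 4, n, 17, 23), (35, 4, n, 17, 26), (38, 23, t, 16, 38)}
Keep only column(s) D, C (3 duplicate(s) eliminated): {(n, 35), (t, 10), (t, 29), (t, 31), (t, 33), (t, 38)}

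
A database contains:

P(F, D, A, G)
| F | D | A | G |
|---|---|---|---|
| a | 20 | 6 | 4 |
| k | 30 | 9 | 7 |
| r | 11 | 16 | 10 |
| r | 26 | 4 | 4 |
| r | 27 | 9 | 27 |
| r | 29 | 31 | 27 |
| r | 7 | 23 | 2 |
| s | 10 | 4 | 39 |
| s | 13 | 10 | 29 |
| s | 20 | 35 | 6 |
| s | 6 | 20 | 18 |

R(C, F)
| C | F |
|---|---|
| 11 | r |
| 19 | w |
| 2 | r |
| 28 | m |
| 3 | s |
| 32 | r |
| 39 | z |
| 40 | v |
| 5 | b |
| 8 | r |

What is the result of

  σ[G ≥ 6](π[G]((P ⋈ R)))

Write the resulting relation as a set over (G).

{10, 18, 27, 29, 39, 6}

P ⋈ R (natural join on F): {(r, 11, 16, 10, 11), (r, 11, 16, 10, 2), (r, 11, 16, 10, 32), (r, 11, 16, 10, 8), (r, 26, 4, 4, 11), (r, 26, 4, 4, 2), (r, 26, 4, 4, 32), (r, 26, 4, 4, 8), (r, 27, 9, 27, 11), (r, 27, 9, 27, 2), (r, 27, 9, 27, 32), (r, 27, 9, 27, 8), (r, 29, 31, 27, 11), (r, 29, 31, 27, 2), (r, 29, 31, 27, 32), (r, 29, 31, 27, 8), (r, 7, 23, 2, 11), (r, 7, 23, 2, 2), (r, 7, 23, 2, 32), (r, 7, 23, 2, 8), (s, 10, 4, 39, 3), (s, 13, 10, 29, 3), (s, 20, 35, 6, 3), (s, 6, 20, 18, 3)}
Projecting to G (16 duplicate(s) eliminated): {10, 18, 2, 27, 29, 39, 4, 6}
σ[G ≥ 6]: keep tuples satisfying G ≥ 6 → {10, 18, 27, 29, 39, 6}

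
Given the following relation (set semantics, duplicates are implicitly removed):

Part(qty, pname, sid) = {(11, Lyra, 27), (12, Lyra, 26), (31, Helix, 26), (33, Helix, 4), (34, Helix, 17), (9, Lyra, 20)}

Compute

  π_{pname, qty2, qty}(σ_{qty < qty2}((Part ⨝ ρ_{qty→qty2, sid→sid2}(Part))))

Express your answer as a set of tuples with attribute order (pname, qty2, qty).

{(Helix, 33, 31), (Helix, 34, 31), (Helix, 34, 33), (Lyra, 11, 9), (Lyra, 12, 11), (Lyra, 12, 9)}

ρ[qty→qty2, sid→sid2]: schema becomes (qty2, pname, sid2); tuples unchanged.
Natural join on pname: {(11, Lyra, 27, 11, 27), (11, Lyra, 27, 12, 26), (11, Lyra, 27, 9, 20), (12, Lyra, 26, 11, 27), (12, Lyra, 26, 12, 26), (12, Lyra, 26, 9, 20), (31, Helix, 26, 31, 26), (31, Helix, 26, 33, 4), (31, Helix, 26, 34, 17), (33, Helix, 4, 31, 26), (33, Helix, 4, 33, 4), (33, Helix, 4, 34, 17), (34, Helix, 17, 31, 26), (34, Helix, 17, 33, 4), (34, Helix, 17, 34, 17), (9, Lyra, 20, 11, 27), (9, Lyra, 20, 12, 26), (9, Lyra, 20, 9, 20)}
Apply σ_{qty < qty2}; surviving tuples: {(11, Lyra, 27, 12, 26), (31, Helix, 26, 33, 4), (31, Helix, 26, 34, 17), (33, Helix, 4, 34, 17), (9, Lyra, 20, 11, 27), (9, Lyra, 20, 12, 26)}
Keep only column(s) pname, qty2, qty: {(Helix, 33, 31), (Helix, 34, 31), (Helix, 34, 33), (Lyra, 11, 9), (Lyra, 12, 11), (Lyra, 12, 9)}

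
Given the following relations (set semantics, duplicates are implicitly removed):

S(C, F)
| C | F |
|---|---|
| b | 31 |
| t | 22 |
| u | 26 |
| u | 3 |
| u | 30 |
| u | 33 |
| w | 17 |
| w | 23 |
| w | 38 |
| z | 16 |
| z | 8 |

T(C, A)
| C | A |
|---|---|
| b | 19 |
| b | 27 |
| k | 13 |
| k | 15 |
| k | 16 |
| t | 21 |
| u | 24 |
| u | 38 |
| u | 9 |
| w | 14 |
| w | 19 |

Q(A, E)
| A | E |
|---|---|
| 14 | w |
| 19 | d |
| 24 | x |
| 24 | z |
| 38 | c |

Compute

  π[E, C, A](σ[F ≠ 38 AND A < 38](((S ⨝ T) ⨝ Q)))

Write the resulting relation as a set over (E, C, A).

Natural join on C: {(b, 31, 19), (b, 31, 27), (t, 22, 21), (u, 26, 24), (u, 26, 38), (u, 26, 9), (u, 3, 24), (u, 3, 38), (u, 3, 9), (u, 30, 24), (u, 30, 38), (u, 30, 9), (u, 33, 24), (u, 33, 38), (u, 33, 9), (w, 17, 14), (w, 17, 19), (w, 23, 14), (w, 23, 19), (w, 38, 14), (w, 38, 19)}
Natural join on A: {(b, 31, 19, d), (u, 26, 24, x), (u, 26, 24, z), (u, 26, 38, c), (u, 3, 24, x), (u, 3, 24, z), (u, 3, 38, c), (u, 30, 24, x), (u, 30, 24, z), (u, 30, 38, c), (u, 33, 24, x), (u, 33, 24, z), (u, 33, 38, c), (w, 17, 14, w), (w, 17, 19, d), (w, 23, 14, w), (w, 23, 19, d), (w, 38, 14, w), (w, 38, 19, d)}
σ[F ≠ 38 AND A < 38]: keep tuples satisfying F ≠ 38 AND A < 38 → {(b, 31, 19, d), (u, 26, 24, x), (u, 26, 24, z), (u, 3, 24, x), (u, 3, 24, z), (u, 30, 24, x), (u, 30, 24, z), (u, 33, 24, x), (u, 33, 24, z), (w, 17, 14, w), (w, 17, 19, d), (w, 23, 14, w), (w, 23, 19, d)}
Projecting to E, C, A (8 duplicate(s) eliminated): {(d, b, 19), (d, w, 19), (w, w, 14), (x, u, 24), (z, u, 24)}

{(d, b, 19), (d, w, 19), (w, w, 14), (x, u, 24), (z, u, 24)}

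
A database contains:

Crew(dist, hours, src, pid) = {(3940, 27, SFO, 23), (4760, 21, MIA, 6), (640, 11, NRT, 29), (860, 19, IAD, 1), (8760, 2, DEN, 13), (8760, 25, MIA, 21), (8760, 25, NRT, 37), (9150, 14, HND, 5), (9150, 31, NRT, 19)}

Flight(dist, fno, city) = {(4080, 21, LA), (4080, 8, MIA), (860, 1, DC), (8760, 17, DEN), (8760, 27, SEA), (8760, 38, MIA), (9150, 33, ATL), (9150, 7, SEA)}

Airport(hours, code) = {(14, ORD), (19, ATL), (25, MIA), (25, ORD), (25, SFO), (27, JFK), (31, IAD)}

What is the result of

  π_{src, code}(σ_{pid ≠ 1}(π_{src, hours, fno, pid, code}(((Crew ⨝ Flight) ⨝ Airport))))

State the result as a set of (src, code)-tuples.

Joining Crew and Flight on dist yields {(860, 19, IAD, 1, 1, DC), (8760, 2, DEN, 13, 17, DEN), (8760, 2, DEN, 13, 27, SEA), (8760, 2, DEN, 13, 38, MIA), (8760, 25, MIA, 21, 17, DEN), (8760, 25, MIA, 21, 27, SEA), (8760, 25, MIA, 21, 38, MIA), (8760, 25, NRT, 37, 17, DEN), (8760, 25, NRT, 37, 27, SEA), (8760, 25, NRT, 37, 38, MIA), (9150, 14, HND, 5, 33, ATL), (9150, 14, HND, 5, 7, SEA), (9150, 31, NRT, 19, 33, ATL), (9150, 31, NRT, 19, 7, SEA)}.
Joining (Crew ⨝ Flight) and Airport on hours yields {(860, 19, IAD, 1, 1, DC, ATL), (8760, 25, MIA, 21, 17, DEN, MIA), (8760, 25, MIA, 21, 17, DEN, ORD), (8760, 25, MIA, 21, 17, DEN, SFO), (8760, 25, MIA, 21, 27, SEA, MIA), (8760, 25, MIA, 21, 27, SEA, ORD), (8760, 25, MIA, 21, 27, SEA, SFO), (8760, 25, MIA, 21, 38, MIA, MIA), (8760, 25, MIA, 21, 38, MIA, ORD), (8760, 25, MIA, 21, 38, MIA, SFO), (8760, 25, NRT, 37, 17, DEN, MIA), (8760, 25, NRT, 37, 17, DEN, ORD), (8760, 25, NRT, 37, 17, DEN, SFO), (8760, 25, NRT, 37, 27, SEA, MIA), (8760, 25, NRT, 37, 27, SEA, ORD), (8760, 25, NRT, 37, 27, SEA, SFO), (8760, 25, NRT, 37, 38, MIA, MIA), (8760, 25, NRT, 37, 38, MIA, ORD), (8760, 25, NRT, 37, 38, MIA, SFO), (9150, 14, HND, 5, 33, ATL, ORD), (9150, 14, HND, 5, 7, SEA, ORD), (9150, 31, NRT, 19, 33, ATL, IAD), (9150, 31, NRT, 19, 7, SEA, IAD)}.
Projecting to src, hours, fno, pid, code: {(HND, 14, 33, 5, ORD), (HND, 14, 7, 5, ORD), (IAD, 19, 1, 1, ATL), (MIA, 25, 17, 21, MIA), (MIA, 25, 17, 21, ORD), (MIA, 25, 17, 21, SFO), (MIA, 25, 27, 21, MIA), (MIA, 25, 27, 21, ORD), (MIA, 25, 27, 21, SFO), (MIA, 25, 38, 21, MIA), (MIA, 25, 38, 21, ORD), (MIA, 25, 38, 21, SFO), (NRT, 25, 17, 37, MIA), (NRT, 25, 17, 37, ORD), (NRT, 25, 17, 37, SFO), (NRT, 25, 27, 37, MIA), (NRT, 25, 27, 37, ORD), (NRT, 25, 27, 37, SFO), (NRT, 25, 38, 37, MIA), (NRT, 25, 38, 37, ORD), (NRT, 25, 38, 37, SFO), (NRT, 31, 33, 19, IAD), (NRT, 31, 7, 19, IAD)}
Apply σ_{pid ≠ 1}; surviving tuples: {(HND, 14, 33, 5, ORD), (HND, 14, 7, 5, ORD), (MIA, 25, 17, 21, MIA), (MIA, 25, 17, 21, ORD), (MIA, 25, 17, 21, SFO), (MIA, 25, 27, 21, MIA), (MIA, 25, 27, 21, ORD), (MIA, 25, 27, 21, SFO), (MIA, 25, 38, 21, MIA), (MIA, 25, 38, 21, ORD), (MIA, 25, 38, 21, SFO), (NRT, 25, 17, 37, MIA), (NRT, 25, 17, 37, ORD), (NRT, 25, 17, 37, SFO), (NRT, 25, 27, 37, MIA), (NRT, 25, 27, 37, ORD), (NRT, 25, 27, 37, SFO), (NRT, 25, 38, 37, MIA), (NRT, 25, 38, 37, ORD), (NRT, 25, 38, 37, SFO), (NRT, 31, 33, 19, IAD), (NRT, 31, 7, 19, IAD)}
Projecting to src, code (14 duplicate(s) eliminated): {(HND, ORD), (MIA, MIA), (MIA, ORD), (MIA, SFO), (NRT, IAD), (NRT, MIA), (NRT, ORD), (NRT, SFO)}

{(HND, ORD), (MIA, MIA), (MIA, ORD), (MIA, SFO), (NRT, IAD), (NRT, MIA), (NRT, ORD), (NRT, SFO)}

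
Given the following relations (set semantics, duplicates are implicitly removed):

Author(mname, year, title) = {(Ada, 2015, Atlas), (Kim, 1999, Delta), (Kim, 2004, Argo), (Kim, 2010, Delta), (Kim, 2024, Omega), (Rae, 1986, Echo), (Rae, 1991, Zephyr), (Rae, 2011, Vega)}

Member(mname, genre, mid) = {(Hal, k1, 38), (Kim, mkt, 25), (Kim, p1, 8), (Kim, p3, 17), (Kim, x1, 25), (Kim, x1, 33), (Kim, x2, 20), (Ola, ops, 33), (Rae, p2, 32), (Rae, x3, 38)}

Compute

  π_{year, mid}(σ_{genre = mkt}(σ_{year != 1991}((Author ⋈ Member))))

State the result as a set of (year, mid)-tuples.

Author ⋈ Member (natural join on mname): {(Kim, 1999, Delta, mkt, 25), (Kim, 1999, Delta, p1, 8), (Kim, 1999, Delta, p3, 17), (Kim, 1999, Delta, x1, 25), (Kim, 1999, Delta, x1, 33), (Kim, 1999, Delta, x2, 20), (Kim, 2004, Argo, mkt, 25), (Kim, 2004, Argo, p1, 8), (Kim, 2004, Argo, p3, 17), (Kim, 2004, Argo, x1, 25), (Kim, 2004, Argo, x1, 33), (Kim, 2004, Argo, x2, 20), (Kim, 2010, Delta, mkt, 25), (Kim, 2010, Delta, p1, 8), (Kim, 2010, Delta, p3, 17), (Kim, 2010, Delta, x1, 25), (Kim, 2010, Delta, x1, 33), (Kim, 2010, Delta, x2, 20), (Kim, 2024, Omega, mkt, 25), (Kim, 2024, Omega, p1, 8), (Kim, 2024, Omega, p3, 17), (Kim, 2024, Omega, x1, 25), (Kim, 2024, Omega, x1, 33), (Kim, 2024, Omega, x2, 20), (Rae, 1986, Echo, p2, 32), (Rae, 1986, Echo, x3, 38), (Rae, 1991, Zephyr, p2, 32), (Rae, 1991, Zephyr, x3, 38), (Rae, 2011, Vega, p2, 32), (Rae, 2011, Vega, x3, 38)}
Filtering on year != 1991 leaves {(Kim, 1999, Delta, mkt, 25), (Kim, 1999, Delta, p1, 8), (Kim, 1999, Delta, p3, 17), (Kim, 1999, Delta, x1, 25), (Kim, 1999, Delta, x1, 33), (Kim, 1999, Delta, x2, 20), (Kim, 2004, Argo, mkt, 25), (Kim, 2004, Argo, p1, 8), (Kim, 2004, Argo, p3, 17), (Kim, 2004, Argo, x1, 25), (Kim, 2004, Argo, x1, 33), (Kim, 2004, Argo, x2, 20), (Kim, 2010, Delta, mkt, 25), (Kim, 2010, Delta, p1, 8), (Kim, 2010, Delta, p3, 17), (Kim, 2010, Delta, x1, 25), (Kim, 2010, Delta, x1, 33), (Kim, 2010, Delta, x2, 20), (Kim, 2024, Omega, mkt, 25), (Kim, 2024, Omega, p1, 8), (Kim, 2024, Omega, p3, 17), (Kim, 2024, Omega, x1, 25), (Kim, 2024, Omega, x1, 33), (Kim, 2024, Omega, x2, 20), (Rae, 1986, Echo, p2, 32), (Rae, 1986, Echo, x3, 38), (Rae, 2011, Vega, p2, 32), (Rae, 2011, Vega, x3, 38)}.
Filtering on genre = mkt leaves {(Kim, 1999, Delta, mkt, 25), (Kim, 2004, Argo, mkt, 25), (Kim, 2010, Delta, mkt, 25), (Kim, 2024, Omega, mkt, 25)}.
π[year, mid]: project onto (year, mid) → {(1999, 25), (2004, 25), (2010, 25), (2024, 25)}

{(1999, 25), (2004, 25), (2010, 25), (2024, 25)}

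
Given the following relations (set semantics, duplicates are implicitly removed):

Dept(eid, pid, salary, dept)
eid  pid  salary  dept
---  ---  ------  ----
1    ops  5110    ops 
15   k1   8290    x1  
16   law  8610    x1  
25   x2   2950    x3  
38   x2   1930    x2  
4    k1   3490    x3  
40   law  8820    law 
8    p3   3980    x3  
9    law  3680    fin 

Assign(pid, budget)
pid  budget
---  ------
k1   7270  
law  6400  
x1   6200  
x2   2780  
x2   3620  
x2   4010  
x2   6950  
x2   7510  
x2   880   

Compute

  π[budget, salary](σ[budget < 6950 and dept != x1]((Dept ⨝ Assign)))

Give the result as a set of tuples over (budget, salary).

{(2780, 1930), (2780, 2950), (3620, 1930), (3620, 2950), (4010, 1930), (4010, 2950), (6400, 3680), (6400, 8820), (880, 1930), (880, 2950)}

Dept ⋈ Assign (natural join on pid): {(15, k1, 8290, x1, 7270), (16, law, 8610, x1, 6400), (25, x2, 2950, x3, 2780), (25, x2, 2950, x3, 3620), (25, x2, 2950, x3, 4010), (25, x2, 2950, x3, 6950), (25, x2, 2950, x3, 7510), (25, x2, 2950, x3, 880), (38, x2, 1930, x2, 2780), (38, x2, 1930, x2, 3620), (38, x2, 1930, x2, 4010), (38, x2, 1930, x2, 6950), (38, x2, 1930, x2, 7510), (38, x2, 1930, x2, 880), (4, k1, 3490, x3, 7270), (40, law, 8820, law, 6400), (9, law, 3680, fin, 6400)}
Apply σ_{budget < 6950 and dept != x1}; surviving tuples: {(25, x2, 2950, x3, 2780), (25, x2, 2950, x3, 3620), (25, x2, 2950, x3, 4010), (25, x2, 2950, x3, 880), (38, x2, 1930, x2, 2780), (38, x2, 1930, x2, 3620), (38, x2, 1930, x2, 4010), (38, x2, 1930, x2, 880), (40, law, 8820, law, 6400), (9, law, 3680, fin, 6400)}
π_{budget, salary} gives {(2780, 1930), (2780, 2950), (3620, 1930), (3620, 2950), (4010, 1930), (4010, 2950), (6400, 3680), (6400, 8820), (880, 1930), (880, 2950)}.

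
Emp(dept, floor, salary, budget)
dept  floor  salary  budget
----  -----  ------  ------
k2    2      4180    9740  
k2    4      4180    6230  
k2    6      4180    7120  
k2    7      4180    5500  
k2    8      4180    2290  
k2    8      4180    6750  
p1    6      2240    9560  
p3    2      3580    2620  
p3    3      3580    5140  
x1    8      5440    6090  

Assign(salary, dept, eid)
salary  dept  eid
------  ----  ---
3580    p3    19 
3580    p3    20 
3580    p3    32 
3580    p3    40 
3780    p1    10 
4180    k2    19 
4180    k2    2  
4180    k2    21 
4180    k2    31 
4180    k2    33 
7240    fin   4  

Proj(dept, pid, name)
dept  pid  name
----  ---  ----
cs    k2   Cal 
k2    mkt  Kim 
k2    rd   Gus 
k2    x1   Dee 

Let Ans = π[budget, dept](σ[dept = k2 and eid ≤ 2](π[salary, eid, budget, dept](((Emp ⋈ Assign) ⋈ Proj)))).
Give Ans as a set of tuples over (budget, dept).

{(2290, k2), (5500, k2), (6230, k2), (6750, k2), (7120, k2), (9740, k2)}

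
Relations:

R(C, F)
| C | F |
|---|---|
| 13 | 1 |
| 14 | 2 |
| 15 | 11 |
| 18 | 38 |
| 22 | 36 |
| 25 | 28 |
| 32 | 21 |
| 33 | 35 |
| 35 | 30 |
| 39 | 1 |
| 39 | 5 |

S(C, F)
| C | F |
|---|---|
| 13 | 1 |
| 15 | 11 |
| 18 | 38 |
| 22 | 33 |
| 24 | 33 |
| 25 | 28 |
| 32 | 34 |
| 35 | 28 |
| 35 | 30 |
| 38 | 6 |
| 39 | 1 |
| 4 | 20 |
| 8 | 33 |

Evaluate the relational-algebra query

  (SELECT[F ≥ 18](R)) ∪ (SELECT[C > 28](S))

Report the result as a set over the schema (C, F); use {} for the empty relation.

Apply σ_{F ≥ 18}; surviving tuples: {(18, 38), (22, 36), (25, 28), (32, 21), (33, 35), (35, 30)}
Apply σ_{C > 28}; surviving tuples: {(32, 34), (35, 28), (35, 30), (38, 6), (39, 1)}
Set union of the two operands is {(18, 38), (22, 36), (25, 28), (32, 21), (32, 34), (33, 35), (35, 28), (35, 30), (38, 6), (39, 1)}.

{(18, 38), (22, 36), (25, 28), (32, 21), (32, 34), (33, 35), (35, 28), (35, 30), (38, 6), (39, 1)}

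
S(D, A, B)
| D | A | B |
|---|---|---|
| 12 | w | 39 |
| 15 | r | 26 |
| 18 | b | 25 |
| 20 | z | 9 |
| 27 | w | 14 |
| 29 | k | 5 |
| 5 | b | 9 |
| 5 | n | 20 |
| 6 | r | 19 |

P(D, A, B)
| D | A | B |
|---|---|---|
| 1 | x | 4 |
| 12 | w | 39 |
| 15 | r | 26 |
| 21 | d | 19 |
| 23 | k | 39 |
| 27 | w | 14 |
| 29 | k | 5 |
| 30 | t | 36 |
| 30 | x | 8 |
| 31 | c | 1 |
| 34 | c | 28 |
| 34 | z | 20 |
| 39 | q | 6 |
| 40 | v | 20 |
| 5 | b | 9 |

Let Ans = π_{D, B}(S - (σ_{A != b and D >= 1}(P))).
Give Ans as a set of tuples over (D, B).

Filtering on A != b and D >= 1 leaves {(1, x, 4), (12, w, 39), (15, r, 26), (21, d, 19), (23, k, 39), (27, w, 14), (29, k, 5), (30, t, 36), (30, x, 8), (31, c, 1), (34, c, 28), (34, z, 20), (39, q, 6), (40, v, 20)}.
Set difference of the two operands is {(18, b, 25), (20, z, 9), (5, b, 9), (5, n, 20), (6, r, 19)}.
π[D, B]: project onto (D, B) → {(18, 25), (20, 9), (5, 20), (5, 9), (6, 19)}

{(18, 25), (20, 9), (5, 20), (5, 9), (6, 19)}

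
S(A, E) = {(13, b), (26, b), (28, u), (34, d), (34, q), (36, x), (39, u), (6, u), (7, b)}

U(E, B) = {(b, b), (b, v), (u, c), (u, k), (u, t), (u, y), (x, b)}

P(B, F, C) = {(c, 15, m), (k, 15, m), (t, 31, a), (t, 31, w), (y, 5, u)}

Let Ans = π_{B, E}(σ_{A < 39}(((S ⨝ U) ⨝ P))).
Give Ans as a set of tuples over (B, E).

Joining S and U on E yields {(13, b, b), (13, b, v), (26, b, b), (26, b, v), (28, u, c), (28, u, k), (28, u, t), (28, u, y), (36, x, b), (39, u, c), (39, u, k), (39, u, t), (39, u, y), (6, u, c), (6, u, k), (6, u, t), (6, u, y), (7, b, b), (7, b, v)}.
Joining (S ⨝ U) and P on B yields {(28, u, c, 15, m), (28, u, k, 15, m), (28, u, t, 31, a), (28, u, t, 31, w), (28, u, y, 5, u), (39, u, c, 15, m), (39, u, k, 15, m), (39, u, t, 31, a), (39, u, t, 31, w), (39, u, y, 5, u), (6, u, c, 15, m), (6, u, k, 15, m), (6, u, t, 31, a), (6, u, t, 31, w), (6, u, y, 5, u)}.
Apply σ_{A < 39}; surviving tuples: {(28, u, c, 15, m), (28, u, k, 15, m), (28, u, t, 31, a), (28, u, t, 31, w), (28, u, y, 5, u), (6, u, c, 15, m), (6, u, k, 15, m), (6, u, t, 31, a), (6, u, t, 31, w), (6, u, y, 5, u)}
π_{B, E} gives {(c, u), (k, u), (t, u), (y, u)} (6 duplicate(s) eliminated).

{(c, u), (k, u), (t, u), (y, u)}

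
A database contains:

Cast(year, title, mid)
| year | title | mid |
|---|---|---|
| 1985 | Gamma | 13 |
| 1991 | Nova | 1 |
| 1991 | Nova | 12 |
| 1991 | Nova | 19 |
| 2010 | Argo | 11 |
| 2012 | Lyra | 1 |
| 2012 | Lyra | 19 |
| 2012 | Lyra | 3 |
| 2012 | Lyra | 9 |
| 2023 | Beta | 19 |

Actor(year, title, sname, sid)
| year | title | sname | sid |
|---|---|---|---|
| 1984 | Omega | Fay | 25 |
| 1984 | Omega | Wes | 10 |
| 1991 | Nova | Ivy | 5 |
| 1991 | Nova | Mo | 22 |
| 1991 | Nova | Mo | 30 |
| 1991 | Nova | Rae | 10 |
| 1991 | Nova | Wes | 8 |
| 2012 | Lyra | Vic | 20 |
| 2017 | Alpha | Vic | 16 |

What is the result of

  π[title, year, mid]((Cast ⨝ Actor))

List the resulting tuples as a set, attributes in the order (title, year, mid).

{(Lyra, 2012, 1), (Lyra, 2012, 19), (Lyra, 2012, 3), (Lyra, 2012, 9), (Nova, 1991, 1), (Nova, 1991, 12), (Nova, 1991, 19)}

Cast ⋈ Actor (natural join on year, title): {(1991, Nova, 1, Ivy, 5), (1991, Nova, 1, Mo, 22), (1991, Nova, 1, Mo, 30), (1991, Nova, 1, Rae, 10), (1991, Nova, 1, Wes, 8), (1991, Nova, 12, Ivy, 5), (1991, Nova, 12, Mo, 22), (1991, Nova, 12, Mo, 30), (1991, Nova, 12, Rae, 10), (1991, Nova, 12, Wes, 8), (1991, Nova, 19, Ivy, 5), (1991, Nova, 19, Mo, 22), (1991, Nova, 19, Mo, 30), (1991, Nova, 19, Rae, 10), (1991, Nova, 19, Wes, 8), (2012, Lyra, 1, Vic, 20), (2012, Lyra, 19, Vic, 20), (2012, Lyra, 3, Vic, 20), (2012, Lyra, 9, Vic, 20)}
π[title, year, mid]: project onto (title, year, mid) (12 duplicate(s) eliminated) → {(Lyra, 2012, 1), (Lyra, 2012, 19), (Lyra, 2012, 3), (Lyra, 2012, 9), (Nova, 1991, 1), (Nova, 1991, 12), (Nova, 1991, 19)}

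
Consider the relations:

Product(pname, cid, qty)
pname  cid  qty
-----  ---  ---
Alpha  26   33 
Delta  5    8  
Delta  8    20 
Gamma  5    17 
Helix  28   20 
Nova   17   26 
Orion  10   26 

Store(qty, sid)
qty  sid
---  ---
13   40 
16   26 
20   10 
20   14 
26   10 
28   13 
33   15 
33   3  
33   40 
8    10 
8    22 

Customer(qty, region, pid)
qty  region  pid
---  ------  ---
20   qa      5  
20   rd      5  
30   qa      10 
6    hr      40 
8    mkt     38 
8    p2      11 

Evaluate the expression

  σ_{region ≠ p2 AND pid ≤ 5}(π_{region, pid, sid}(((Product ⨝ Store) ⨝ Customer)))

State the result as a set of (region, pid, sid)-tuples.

{(qa, 5, 10), (qa, 5, 14), (rd, 5, 10), (rd, 5, 14)}

Natural join on qty: {(Alpha, 26, 33, 15), (Alpha, 26, 33, 3), (Alpha, 26, 33, 40), (Delta, 5, 8, 10), (Delta, 5, 8, 22), (Delta, 8, 20, 10), (Delta, 8, 20, 14), (Helix, 28, 20, 10), (Helix, 28, 20, 14), (Nova, 17, 26, 10), (Orion, 10, 26, 10)}
Natural join on qty: {(Delta, 5, 8, 10, mkt, 38), (Delta, 5, 8, 10, p2, 11), (Delta, 5, 8, 22, mkt, 38), (Delta, 5, 8, 22, p2, 11), (Delta, 8, 20, 10, qa, 5), (Delta, 8, 20, 10, rd, 5), (Delta, 8, 20, 14, qa, 5), (Delta, 8, 20, 14, rd, 5), (Helix, 28, 20, 10, qa, 5), (Helix, 28, 20, 10, rd, 5), (Helix, 28, 20, 14, qa, 5), (Helix, 28, 20, 14, rd, 5)}
π_{region, pid, sid} gives {(mkt, 38, 10), (mkt, 38, 22), (p2, 11, 10), (p2, 11, 22), (qa, 5, 10), (qa, 5, 14), (rd, 5, 10), (rd, 5, 14)} (4 duplicate(s) eliminated).
Apply σ_{region ≠ p2 AND pid ≤ 5}; surviving tuples: {(qa, 5, 10), (qa, 5, 14), (rd, 5, 10), (rd, 5, 14)}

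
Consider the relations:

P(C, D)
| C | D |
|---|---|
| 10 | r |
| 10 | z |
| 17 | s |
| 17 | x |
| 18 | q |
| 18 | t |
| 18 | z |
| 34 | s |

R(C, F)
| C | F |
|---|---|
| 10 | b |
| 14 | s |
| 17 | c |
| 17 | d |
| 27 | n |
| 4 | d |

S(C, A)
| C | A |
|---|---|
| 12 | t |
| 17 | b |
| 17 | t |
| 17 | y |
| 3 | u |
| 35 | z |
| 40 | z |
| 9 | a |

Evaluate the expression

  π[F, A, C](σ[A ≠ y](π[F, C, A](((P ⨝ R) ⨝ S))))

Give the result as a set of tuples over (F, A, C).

{(c, b, 17), (c, t, 17), (d, b, 17), (d, t, 17)}

Joining P and R on C yields {(10, r, b), (10, z, b), (17, s, c), (17, s, d), (17, x, c), (17, x, d)}.
Joining (P ⨝ R) and S on C yields {(17, s, c, b), (17, s, c, t), (17, s, c, y), (17, s, d, b), (17, s, d, t), (17, s, d, y), (17, x, c, b), (17, x, c, t), (17, x, c, y), (17, x, d, b), (17, x, d, t), (17, x, d, y)}.
π_{F, C, A} gives {(c, 17, b), (c, 17, t), (c, 17, y), (d, 17, b), (d, 17, t), (d, 17, y)} (6 duplicate(s) eliminated).
Selection A ≠ y: {(c, 17, b), (c, 17, t), (d, 17, b), (d, 17, t)}
π_{F, A, C} gives {(c, b, 17), (c, t, 17), (d, b, 17), (d, t, 17)}.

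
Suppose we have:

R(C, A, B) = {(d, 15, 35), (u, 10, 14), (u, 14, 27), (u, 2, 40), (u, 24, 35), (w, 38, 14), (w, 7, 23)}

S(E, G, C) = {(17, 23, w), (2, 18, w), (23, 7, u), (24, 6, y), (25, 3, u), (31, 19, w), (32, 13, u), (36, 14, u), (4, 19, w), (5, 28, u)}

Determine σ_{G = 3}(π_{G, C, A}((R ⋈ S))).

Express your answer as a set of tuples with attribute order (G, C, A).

R ⋈ S (natural join on C): {(u, 10, 14, 23, 7), (u, 10, 14, 25, 3), (u, 10, 14, 32, 13), (u, 10, 14, 36, 14), (u, 10, 14, 5, 28), (u, 14, 27, 23, 7), (u, 14, 27, 25, 3), (u, 14, 27, 32, 13), (u, 14, 27, 36, 14), (u, 14, 27, 5, 28), (u, 2, 40, 23, 7), (u, 2, 40, 25, 3), (u, 2, 40, 32, 13), (u, 2, 40, 36, 14), (u, 2, 40, 5, 28), (u, 24, 35, 23, 7), (u, 24, 35, 25, 3), (u, 24, 35, 32, 13), (u, 24, 35, 36, 14), (u, 24, 35, 5, 28), (w, 38, 14, 17, 23), (w, 38, 14, 2, 18), (w, 38, 14, 31, 19), (w, 38, 14, 4, 19), (w, 7, 23, 17, 23), (w, 7, 23, 2, 18), (w, 7, 23, 31, 19), (w, 7, 23, 4, 19)}
π[G, C, A]: project onto (G, C, A) (2 duplicate(s) eliminated) → {(13, u, 10), (13, u, 14), (13, u, 2), (13, u, 24), (14, u, 10), (14, u, 14), (14, u, 2), (14, u, 24), (18, w, 38), (18, w, 7), (19, w, 38), (19, w, 7), (23, w, 38), (23, w, 7), (28, u, 10), (28, u, 14), (28, u, 2), (28, u, 24), (3, u, 10), (3, u, 14), (3, u, 2), (3, u, 24), (7, u, 10), (7, u, 14), (7, u, 2), (7, u, 24)}
Filtering on G = 3 leaves {(3, u, 10), (3, u, 14), (3, u, 2), (3, u, 24)}.

{(3, u, 10), (3, u, 14), (3, u, 2), (3, u, 24)}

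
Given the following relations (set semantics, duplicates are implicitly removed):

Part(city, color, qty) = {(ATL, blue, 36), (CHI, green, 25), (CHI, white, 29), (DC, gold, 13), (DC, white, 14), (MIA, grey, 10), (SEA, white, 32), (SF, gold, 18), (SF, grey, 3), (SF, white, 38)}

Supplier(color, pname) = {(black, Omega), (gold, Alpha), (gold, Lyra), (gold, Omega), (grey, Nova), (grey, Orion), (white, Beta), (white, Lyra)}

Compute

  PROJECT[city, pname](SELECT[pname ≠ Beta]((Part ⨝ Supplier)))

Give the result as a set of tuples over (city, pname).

{(CHI, Lyra), (DC, Alpha), (DC, Lyra), (DC, Omega), (MIA, Nova), (MIA, Orion), (SEA, Lyra), (SF, Alpha), (SF, Lyra), (SF, Nova), (SF, Omega), (SF, Orion)}

Joining Part and Supplier on color yields {(CHI, white, 29, Beta), (CHI, white, 29, Lyra), (DC, gold, 13, Alpha), (DC, gold, 13, Lyra), (DC, gold, 13, Omega), (DC, white, 14, Beta), (DC, white, 14, Lyra), (MIA, grey, 10, Nova), (MIA, grey, 10, Orion), (SEA, white, 32, Beta), (SEA, white, 32, Lyra), (SF, gold, 18, Alpha), (SF, gold, 18, Lyra), (SF, gold, 18, Omega), (SF, grey, 3, Nova), (SF, grey, 3, Orion), (SF, white, 38, Beta), (SF, white, 38, Lyra)}.
Apply σ_{pname ≠ Beta}; surviving tuples: {(CHI, white, 29, Lyra), (DC, gold, 13, Alpha), (DC, gold, 13, Lyra), (DC, gold, 13, Omega), (DC, white, 14, Lyra), (MIA, grey, 10, Nova), (MIA, grey, 10, Orion), (SEA, white, 32, Lyra), (SF, gold, 18, Alpha), (SF, gold, 18, Lyra), (SF, gold, 18, Omega), (SF, grey, 3, Nova), (SF, grey, 3, Orion), (SF, white, 38, Lyra)}
π[city, pname]: project onto (city, pname) (2 duplicate(s) eliminated) → {(CHI, Lyra), (DC, Alpha), (DC, Lyra), (DC, Omega), (MIA, Nova), (MIA, Orion), (SEA, Lyra), (SF, Alpha), (SF, Lyra), (SF, Nova), (SF, Omega), (SF, Orion)}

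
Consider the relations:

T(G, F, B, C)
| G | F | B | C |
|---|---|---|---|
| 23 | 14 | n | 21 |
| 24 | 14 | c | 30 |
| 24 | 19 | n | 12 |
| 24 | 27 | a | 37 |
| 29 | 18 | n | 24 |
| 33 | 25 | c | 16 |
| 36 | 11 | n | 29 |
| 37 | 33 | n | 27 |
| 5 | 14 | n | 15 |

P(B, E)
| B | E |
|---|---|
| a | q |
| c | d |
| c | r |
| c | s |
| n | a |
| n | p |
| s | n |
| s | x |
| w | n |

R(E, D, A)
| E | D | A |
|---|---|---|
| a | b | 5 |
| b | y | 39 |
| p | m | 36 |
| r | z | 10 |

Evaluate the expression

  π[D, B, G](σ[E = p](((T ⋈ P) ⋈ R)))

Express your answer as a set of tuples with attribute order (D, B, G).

T ⋈ P (natural join on B): {(23, 14, n, 21, a), (23, 14, n, 21, p), (24, 14, c, 30, d), (24, 14, c, 30, r), (24, 14, c, 30, s), (24, 19, n, 12, a), (24, 19, n, 12, p), (24, 27, a, 37, q), (29, 18, n, 24, a), (29, 18, n, 24, p), (33, 25, c, 16, d), (33, 25, c, 16, r), (33, 25, c, 16, s), (36, 11, n, 29, a), (36, 11, n, 29, p), (37, 33, n, 27, a), (37, 33, n, 27, p), (5, 14, n, 15, a), (5, 14, n, 15, p)}
(T ⋈ P) ⋈ R (natural join on E): {(23, 14, n, 21, a, b, 5), (23, 14, n, 21, p, m, 36), (24, 14, c, 30, r, z, 10), (24, 19, n, 12, a, b, 5), (24, 19, n, 12, p, m, 36), (29, 18, n, 24, a, b, 5), (29, 18, n, 24, p, m, 36), (33, 25, c, 16, r, z, 10), (36, 11, n, 29, a, b, 5), (36, 11, n, 29, p, m, 36), (37, 33, n, 27, a, b, 5), (37, 33, n, 27, p, m, 36), (5, 14, n, 15, a, b, 5), (5, 14, n, 15, p, m, 36)}
Apply σ_{E = p}; surviving tuples: {(23, 14, n, 21, p, m, 36), (24, 19, n, 12, p, m, 36), (29, 18, n, 24, p, m, 36), (36, 11, n, 29, p, m, 36), (37, 33, n, 27, p, m, 36), (5, 14, n, 15, p, m, 36)}
Projecting to D, B, G: {(m, n, 23), (m, n, 24), (m, n, 29), (m, n, 36), (m, n, 37), (m, n, 5)}

{(m, n, 23), (m, n, 24), (m, n, 29), (m, n, 36), (m, n, 37), (m, n, 5)}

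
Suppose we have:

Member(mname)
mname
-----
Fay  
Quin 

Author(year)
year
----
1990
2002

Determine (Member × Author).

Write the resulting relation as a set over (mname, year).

{(Fay, 1990), (Fay, 2002), (Quin, 1990), (Quin, 2002)}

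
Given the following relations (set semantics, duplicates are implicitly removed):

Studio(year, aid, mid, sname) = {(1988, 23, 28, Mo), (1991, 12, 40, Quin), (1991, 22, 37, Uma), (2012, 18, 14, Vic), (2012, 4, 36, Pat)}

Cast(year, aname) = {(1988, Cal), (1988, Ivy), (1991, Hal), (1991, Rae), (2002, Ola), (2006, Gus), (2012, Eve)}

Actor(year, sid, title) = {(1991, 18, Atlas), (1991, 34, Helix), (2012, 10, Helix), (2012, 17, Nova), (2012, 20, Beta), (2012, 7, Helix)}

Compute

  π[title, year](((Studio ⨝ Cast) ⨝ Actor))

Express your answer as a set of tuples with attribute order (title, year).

Natural join on year: {(1988, 23, 28, Mo, Cal), (1988, 23, 28, Mo, Ivy), (1991, 12, 40, Quin, Hal), (1991, 12, 40, Quin, Rae), (1991, 22, 37, Uma, Hal), (1991, 22, 37, Uma, Rae), (2012, 18, 14, Vic, Eve), (2012, 4, 36, Pat, Eve)}
Natural join on year: {(1991, 12, 40, Quin, Hal, 18, Atlas), (1991, 12, 40, Quin, Hal, 34, Helix), (1991, 12, 40, Quin, Rae, 18, Atlas), (1991, 12, 40, Quin, Rae, 34, Helix), (1991, 22, 37, Uma, Hal, 18, Atlas), (1991, 22, 37, Uma, Hal, 34, Helix), (1991, 22, 37, Uma, Rae, 18, Atlas), (1991, 22, 37, Uma, Rae, 34, Helix), (2012, 18, 14, Vic, Eve, 10, Helix), (2012, 18, 14, Vic, Eve, 17, Nova), (2012, 18, 14, Vic, Eve, 20, Beta), (2012, 18, 14, Vic, Eve, 7, Helix), (2012, 4, 36, Pat, Eve, 10, Helix), (2012, 4, 36, Pat, Eve, 17, Nova), (2012, 4, 36, Pat, Eve, 20, Beta), (2012, 4, 36, Pat, Eve, 7, Helix)}
π_{title, year} gives {(Atlas, 1991), (Beta, 2012), (Helix, 1991), (Helix, 2012), (Nova, 2012)} (11 duplicate(s) eliminated).

{(Atlas, 1991), (Beta, 2012), (Helix, 1991), (Helix, 2012), (Nova, 2012)}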